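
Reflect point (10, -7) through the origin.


Reflection through origin: (x, y) -> (-x, -y)
(10, -7) -> (-10, 7)

(-10, 7)


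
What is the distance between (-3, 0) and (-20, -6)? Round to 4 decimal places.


d = sqrt((-20--3)^2 + (-6-0)^2) = 18.0278

18.0278


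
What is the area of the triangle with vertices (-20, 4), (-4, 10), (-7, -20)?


Area = |x1(y2-y3) + x2(y3-y1) + x3(y1-y2)| / 2
= |-20*(10--20) + -4*(-20-4) + -7*(4-10)| / 2
= 231

231


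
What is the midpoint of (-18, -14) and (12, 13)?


Midpoint = ((-18+12)/2, (-14+13)/2) = (-3, -0.5)

(-3, -0.5)


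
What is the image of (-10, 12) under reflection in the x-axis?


Reflection across x-axis: (x, y) -> (x, -y)
(-10, 12) -> (-10, -12)

(-10, -12)


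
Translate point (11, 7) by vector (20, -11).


Translation: (x+dx, y+dy) = (11+20, 7+-11) = (31, -4)

(31, -4)


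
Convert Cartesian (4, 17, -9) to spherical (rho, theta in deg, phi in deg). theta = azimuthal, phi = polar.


rho = sqrt(4^2 + 17^2 + (-9)^2) = 19.6469
theta = atan2(17, 4) = 76.7595 deg
phi = acos(-9/19.6469) = 117.2638 deg

rho = 19.6469, theta = 76.7595 deg, phi = 117.2638 deg


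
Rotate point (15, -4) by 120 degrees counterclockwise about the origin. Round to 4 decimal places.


x' = 15*cos(120) - -4*sin(120) = -4.0359
y' = 15*sin(120) + -4*cos(120) = 14.9904

(-4.0359, 14.9904)


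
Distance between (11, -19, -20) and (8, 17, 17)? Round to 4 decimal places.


d = sqrt((8-11)^2 + (17--19)^2 + (17--20)^2) = 51.7107

51.7107


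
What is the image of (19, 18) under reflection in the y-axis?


Reflection across y-axis: (x, y) -> (-x, y)
(19, 18) -> (-19, 18)

(-19, 18)


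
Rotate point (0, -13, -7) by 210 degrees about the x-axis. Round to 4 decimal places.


x' = 0
y' = -13*cos(210) - -7*sin(210) = 7.7583
z' = -13*sin(210) + -7*cos(210) = 12.5622

(0, 7.7583, 12.5622)


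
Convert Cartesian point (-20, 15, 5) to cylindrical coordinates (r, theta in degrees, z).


r = sqrt((-20)^2 + 15^2) = 25
theta = atan2(15, -20) = 143.1301 deg
z = 5

r = 25, theta = 143.1301 deg, z = 5


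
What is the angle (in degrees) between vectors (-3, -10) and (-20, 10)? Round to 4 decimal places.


dot = -3*-20 + -10*10 = -40
|u| = 10.4403, |v| = 22.3607
cos(angle) = -0.1713
angle = 99.8658 degrees

99.8658 degrees


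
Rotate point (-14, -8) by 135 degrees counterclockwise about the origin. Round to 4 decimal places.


x' = -14*cos(135) - -8*sin(135) = 15.5563
y' = -14*sin(135) + -8*cos(135) = -4.2426

(15.5563, -4.2426)


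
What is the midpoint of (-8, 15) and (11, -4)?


Midpoint = ((-8+11)/2, (15+-4)/2) = (1.5, 5.5)

(1.5, 5.5)


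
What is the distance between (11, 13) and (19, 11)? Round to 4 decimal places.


d = sqrt((19-11)^2 + (11-13)^2) = 8.2462

8.2462


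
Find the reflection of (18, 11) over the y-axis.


Reflection across y-axis: (x, y) -> (-x, y)
(18, 11) -> (-18, 11)

(-18, 11)


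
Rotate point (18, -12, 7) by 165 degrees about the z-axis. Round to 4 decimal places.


x' = 18*cos(165) - -12*sin(165) = -14.2808
y' = 18*sin(165) + -12*cos(165) = 16.2499
z' = 7

(-14.2808, 16.2499, 7)


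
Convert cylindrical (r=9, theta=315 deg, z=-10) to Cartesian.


x = 9 * cos(315) = 6.364
y = 9 * sin(315) = -6.364
z = -10

(6.364, -6.364, -10)


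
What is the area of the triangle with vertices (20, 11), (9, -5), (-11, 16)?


Area = |x1(y2-y3) + x2(y3-y1) + x3(y1-y2)| / 2
= |20*(-5-16) + 9*(16-11) + -11*(11--5)| / 2
= 275.5

275.5


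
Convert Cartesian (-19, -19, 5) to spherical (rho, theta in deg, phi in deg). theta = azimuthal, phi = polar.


rho = sqrt((-19)^2 + (-19)^2 + 5^2) = 27.3313
theta = atan2(-19, -19) = 225 deg
phi = acos(5/27.3313) = 79.4589 deg

rho = 27.3313, theta = 225 deg, phi = 79.4589 deg


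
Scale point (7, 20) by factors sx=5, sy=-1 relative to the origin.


Scaling: (x*sx, y*sy) = (7*5, 20*-1) = (35, -20)

(35, -20)


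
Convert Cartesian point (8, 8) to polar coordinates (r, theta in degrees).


r = sqrt(8^2 + 8^2) = 11.3137
theta = atan2(8, 8) = 45 degrees

r = 11.3137, theta = 45 degrees


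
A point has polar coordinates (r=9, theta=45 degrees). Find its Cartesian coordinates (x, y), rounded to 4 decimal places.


x = 9 * cos(45) = 6.364
y = 9 * sin(45) = 6.364

(6.364, 6.364)


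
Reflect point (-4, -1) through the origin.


Reflection through origin: (x, y) -> (-x, -y)
(-4, -1) -> (4, 1)

(4, 1)


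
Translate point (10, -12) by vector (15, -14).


Translation: (x+dx, y+dy) = (10+15, -12+-14) = (25, -26)

(25, -26)


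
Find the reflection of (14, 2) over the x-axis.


Reflection across x-axis: (x, y) -> (x, -y)
(14, 2) -> (14, -2)

(14, -2)


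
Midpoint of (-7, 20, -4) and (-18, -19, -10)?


Midpoint = ((-7+-18)/2, (20+-19)/2, (-4+-10)/2) = (-12.5, 0.5, -7)

(-12.5, 0.5, -7)


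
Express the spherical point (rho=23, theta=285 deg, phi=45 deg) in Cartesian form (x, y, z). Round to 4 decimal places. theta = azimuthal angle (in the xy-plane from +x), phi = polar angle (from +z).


x = 23 * sin(45) * cos(285) = 4.2093
y = 23 * sin(45) * sin(285) = -15.7093
z = 23 * cos(45) = 16.2635

(4.2093, -15.7093, 16.2635)


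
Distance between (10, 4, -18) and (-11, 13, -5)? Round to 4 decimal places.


d = sqrt((-11-10)^2 + (13-4)^2 + (-5--18)^2) = 26.2869

26.2869


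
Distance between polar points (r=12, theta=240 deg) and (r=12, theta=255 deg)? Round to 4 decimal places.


d = sqrt(r1^2 + r2^2 - 2*r1*r2*cos(t2-t1))
d = sqrt(12^2 + 12^2 - 2*12*12*cos(255-240)) = 3.1326

3.1326


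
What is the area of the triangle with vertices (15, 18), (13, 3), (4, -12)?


Area = |x1(y2-y3) + x2(y3-y1) + x3(y1-y2)| / 2
= |15*(3--12) + 13*(-12-18) + 4*(18-3)| / 2
= 52.5

52.5


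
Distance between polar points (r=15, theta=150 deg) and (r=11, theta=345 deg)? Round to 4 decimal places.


d = sqrt(r1^2 + r2^2 - 2*r1*r2*cos(t2-t1))
d = sqrt(15^2 + 11^2 - 2*15*11*cos(345-150)) = 25.7829

25.7829


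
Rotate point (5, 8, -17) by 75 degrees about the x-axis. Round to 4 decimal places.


x' = 5
y' = 8*cos(75) - -17*sin(75) = 18.4913
z' = 8*sin(75) + -17*cos(75) = 3.3275

(5, 18.4913, 3.3275)


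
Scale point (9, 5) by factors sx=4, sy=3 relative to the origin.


Scaling: (x*sx, y*sy) = (9*4, 5*3) = (36, 15)

(36, 15)


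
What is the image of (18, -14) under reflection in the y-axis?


Reflection across y-axis: (x, y) -> (-x, y)
(18, -14) -> (-18, -14)

(-18, -14)


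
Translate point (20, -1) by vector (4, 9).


Translation: (x+dx, y+dy) = (20+4, -1+9) = (24, 8)

(24, 8)


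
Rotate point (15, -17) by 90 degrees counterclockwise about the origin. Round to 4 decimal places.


x' = 15*cos(90) - -17*sin(90) = 17
y' = 15*sin(90) + -17*cos(90) = 15

(17, 15)


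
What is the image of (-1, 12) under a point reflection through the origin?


Reflection through origin: (x, y) -> (-x, -y)
(-1, 12) -> (1, -12)

(1, -12)


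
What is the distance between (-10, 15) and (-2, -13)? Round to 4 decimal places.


d = sqrt((-2--10)^2 + (-13-15)^2) = 29.1204

29.1204


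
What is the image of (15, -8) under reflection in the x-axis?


Reflection across x-axis: (x, y) -> (x, -y)
(15, -8) -> (15, 8)

(15, 8)


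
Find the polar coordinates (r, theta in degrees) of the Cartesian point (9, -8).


r = sqrt(9^2 + (-8)^2) = 12.0416
theta = atan2(-8, 9) = 318.3665 degrees

r = 12.0416, theta = 318.3665 degrees


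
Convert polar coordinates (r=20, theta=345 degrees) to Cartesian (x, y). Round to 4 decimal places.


x = 20 * cos(345) = 19.3185
y = 20 * sin(345) = -5.1764

(19.3185, -5.1764)


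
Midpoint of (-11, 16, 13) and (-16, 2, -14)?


Midpoint = ((-11+-16)/2, (16+2)/2, (13+-14)/2) = (-13.5, 9, -0.5)

(-13.5, 9, -0.5)


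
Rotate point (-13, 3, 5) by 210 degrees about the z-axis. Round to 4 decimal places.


x' = -13*cos(210) - 3*sin(210) = 12.7583
y' = -13*sin(210) + 3*cos(210) = 3.9019
z' = 5

(12.7583, 3.9019, 5)


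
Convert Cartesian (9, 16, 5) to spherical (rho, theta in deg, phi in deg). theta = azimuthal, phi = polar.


rho = sqrt(9^2 + 16^2 + 5^2) = 19.0263
theta = atan2(16, 9) = 60.6422 deg
phi = acos(5/19.0263) = 74.7641 deg

rho = 19.0263, theta = 60.6422 deg, phi = 74.7641 deg


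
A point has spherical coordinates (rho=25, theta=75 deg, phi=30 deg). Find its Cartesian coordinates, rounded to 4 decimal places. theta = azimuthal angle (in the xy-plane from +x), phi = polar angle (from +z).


x = 25 * sin(30) * cos(75) = 3.2352
y = 25 * sin(30) * sin(75) = 12.0741
z = 25 * cos(30) = 21.6506

(3.2352, 12.0741, 21.6506)


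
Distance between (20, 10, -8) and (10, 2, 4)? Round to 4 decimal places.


d = sqrt((10-20)^2 + (2-10)^2 + (4--8)^2) = 17.5499

17.5499


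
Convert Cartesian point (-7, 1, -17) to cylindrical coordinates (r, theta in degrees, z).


r = sqrt((-7)^2 + 1^2) = 7.0711
theta = atan2(1, -7) = 171.8699 deg
z = -17

r = 7.0711, theta = 171.8699 deg, z = -17


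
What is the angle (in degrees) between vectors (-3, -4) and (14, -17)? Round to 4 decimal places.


dot = -3*14 + -4*-17 = 26
|u| = 5, |v| = 22.0227
cos(angle) = 0.2361
angle = 76.3424 degrees

76.3424 degrees


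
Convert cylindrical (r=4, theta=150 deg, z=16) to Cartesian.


x = 4 * cos(150) = -3.4641
y = 4 * sin(150) = 2
z = 16

(-3.4641, 2, 16)


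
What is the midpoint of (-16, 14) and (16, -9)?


Midpoint = ((-16+16)/2, (14+-9)/2) = (0, 2.5)

(0, 2.5)


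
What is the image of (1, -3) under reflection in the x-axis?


Reflection across x-axis: (x, y) -> (x, -y)
(1, -3) -> (1, 3)

(1, 3)


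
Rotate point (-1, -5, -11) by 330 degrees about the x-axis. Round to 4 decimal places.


x' = -1
y' = -5*cos(330) - -11*sin(330) = -9.8301
z' = -5*sin(330) + -11*cos(330) = -7.0263

(-1, -9.8301, -7.0263)


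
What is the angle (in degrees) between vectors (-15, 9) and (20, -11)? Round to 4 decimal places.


dot = -15*20 + 9*-11 = -399
|u| = 17.4929, |v| = 22.8254
cos(angle) = -0.9993
angle = 177.847 degrees

177.847 degrees


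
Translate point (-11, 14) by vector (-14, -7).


Translation: (x+dx, y+dy) = (-11+-14, 14+-7) = (-25, 7)

(-25, 7)


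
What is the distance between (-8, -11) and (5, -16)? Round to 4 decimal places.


d = sqrt((5--8)^2 + (-16--11)^2) = 13.9284

13.9284


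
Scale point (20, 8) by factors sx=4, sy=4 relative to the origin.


Scaling: (x*sx, y*sy) = (20*4, 8*4) = (80, 32)

(80, 32)


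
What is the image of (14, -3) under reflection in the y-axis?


Reflection across y-axis: (x, y) -> (-x, y)
(14, -3) -> (-14, -3)

(-14, -3)


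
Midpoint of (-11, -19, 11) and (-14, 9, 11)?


Midpoint = ((-11+-14)/2, (-19+9)/2, (11+11)/2) = (-12.5, -5, 11)

(-12.5, -5, 11)


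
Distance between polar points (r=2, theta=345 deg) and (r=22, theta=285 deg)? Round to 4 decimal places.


d = sqrt(r1^2 + r2^2 - 2*r1*r2*cos(t2-t1))
d = sqrt(2^2 + 22^2 - 2*2*22*cos(285-345)) = 21.0713

21.0713


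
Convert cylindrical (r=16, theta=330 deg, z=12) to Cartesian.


x = 16 * cos(330) = 13.8564
y = 16 * sin(330) = -8
z = 12

(13.8564, -8, 12)


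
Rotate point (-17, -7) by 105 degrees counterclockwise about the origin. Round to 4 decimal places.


x' = -17*cos(105) - -7*sin(105) = 11.1614
y' = -17*sin(105) + -7*cos(105) = -14.609

(11.1614, -14.609)


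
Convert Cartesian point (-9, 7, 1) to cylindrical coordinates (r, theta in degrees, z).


r = sqrt((-9)^2 + 7^2) = 11.4018
theta = atan2(7, -9) = 142.125 deg
z = 1

r = 11.4018, theta = 142.125 deg, z = 1


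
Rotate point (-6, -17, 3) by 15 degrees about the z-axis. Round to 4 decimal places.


x' = -6*cos(15) - -17*sin(15) = -1.3956
y' = -6*sin(15) + -17*cos(15) = -17.9737
z' = 3

(-1.3956, -17.9737, 3)


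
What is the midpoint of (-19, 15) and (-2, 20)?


Midpoint = ((-19+-2)/2, (15+20)/2) = (-10.5, 17.5)

(-10.5, 17.5)


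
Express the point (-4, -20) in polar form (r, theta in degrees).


r = sqrt((-4)^2 + (-20)^2) = 20.3961
theta = atan2(-20, -4) = 258.6901 degrees

r = 20.3961, theta = 258.6901 degrees


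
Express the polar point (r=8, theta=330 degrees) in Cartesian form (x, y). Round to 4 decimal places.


x = 8 * cos(330) = 6.9282
y = 8 * sin(330) = -4

(6.9282, -4)


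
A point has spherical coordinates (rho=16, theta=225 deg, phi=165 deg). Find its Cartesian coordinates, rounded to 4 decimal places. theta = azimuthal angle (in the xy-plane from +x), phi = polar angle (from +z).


x = 16 * sin(165) * cos(225) = -2.9282
y = 16 * sin(165) * sin(225) = -2.9282
z = 16 * cos(165) = -15.4548

(-2.9282, -2.9282, -15.4548)


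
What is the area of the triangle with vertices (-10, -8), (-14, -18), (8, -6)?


Area = |x1(y2-y3) + x2(y3-y1) + x3(y1-y2)| / 2
= |-10*(-18--6) + -14*(-6--8) + 8*(-8--18)| / 2
= 86

86


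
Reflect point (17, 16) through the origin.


Reflection through origin: (x, y) -> (-x, -y)
(17, 16) -> (-17, -16)

(-17, -16)


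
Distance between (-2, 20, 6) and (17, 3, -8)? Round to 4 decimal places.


d = sqrt((17--2)^2 + (3-20)^2 + (-8-6)^2) = 29.0861

29.0861


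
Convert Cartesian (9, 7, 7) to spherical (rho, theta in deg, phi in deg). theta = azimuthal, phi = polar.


rho = sqrt(9^2 + 7^2 + 7^2) = 13.3791
theta = atan2(7, 9) = 37.875 deg
phi = acos(7/13.3791) = 58.4525 deg

rho = 13.3791, theta = 37.875 deg, phi = 58.4525 deg


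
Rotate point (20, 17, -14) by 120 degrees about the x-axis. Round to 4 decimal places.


x' = 20
y' = 17*cos(120) - -14*sin(120) = 3.6244
z' = 17*sin(120) + -14*cos(120) = 21.7224

(20, 3.6244, 21.7224)


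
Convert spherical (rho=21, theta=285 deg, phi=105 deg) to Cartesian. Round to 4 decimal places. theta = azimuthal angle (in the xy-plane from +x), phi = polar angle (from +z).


x = 21 * sin(105) * cos(285) = 5.25
y = 21 * sin(105) * sin(285) = -19.5933
z = 21 * cos(105) = -5.4352

(5.25, -19.5933, -5.4352)


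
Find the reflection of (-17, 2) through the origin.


Reflection through origin: (x, y) -> (-x, -y)
(-17, 2) -> (17, -2)

(17, -2)


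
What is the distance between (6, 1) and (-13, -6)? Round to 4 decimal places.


d = sqrt((-13-6)^2 + (-6-1)^2) = 20.2485

20.2485


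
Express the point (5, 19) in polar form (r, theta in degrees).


r = sqrt(5^2 + 19^2) = 19.6469
theta = atan2(19, 5) = 75.2564 degrees

r = 19.6469, theta = 75.2564 degrees


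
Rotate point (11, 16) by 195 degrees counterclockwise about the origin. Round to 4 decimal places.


x' = 11*cos(195) - 16*sin(195) = -6.4841
y' = 11*sin(195) + 16*cos(195) = -18.3018

(-6.4841, -18.3018)


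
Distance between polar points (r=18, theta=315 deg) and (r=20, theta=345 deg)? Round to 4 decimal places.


d = sqrt(r1^2 + r2^2 - 2*r1*r2*cos(t2-t1))
d = sqrt(18^2 + 20^2 - 2*18*20*cos(345-315)) = 10.0231

10.0231


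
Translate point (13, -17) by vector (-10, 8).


Translation: (x+dx, y+dy) = (13+-10, -17+8) = (3, -9)

(3, -9)


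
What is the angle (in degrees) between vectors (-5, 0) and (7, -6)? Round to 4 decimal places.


dot = -5*7 + 0*-6 = -35
|u| = 5, |v| = 9.2195
cos(angle) = -0.7593
angle = 139.3987 degrees

139.3987 degrees


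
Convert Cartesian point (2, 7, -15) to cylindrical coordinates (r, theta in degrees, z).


r = sqrt(2^2 + 7^2) = 7.2801
theta = atan2(7, 2) = 74.0546 deg
z = -15

r = 7.2801, theta = 74.0546 deg, z = -15


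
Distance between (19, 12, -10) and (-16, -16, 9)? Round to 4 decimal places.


d = sqrt((-16-19)^2 + (-16-12)^2 + (9--10)^2) = 48.6826

48.6826


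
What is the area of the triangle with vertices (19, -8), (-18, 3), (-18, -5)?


Area = |x1(y2-y3) + x2(y3-y1) + x3(y1-y2)| / 2
= |19*(3--5) + -18*(-5--8) + -18*(-8-3)| / 2
= 148

148


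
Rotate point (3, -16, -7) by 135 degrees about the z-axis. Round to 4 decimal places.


x' = 3*cos(135) - -16*sin(135) = 9.1924
y' = 3*sin(135) + -16*cos(135) = 13.435
z' = -7

(9.1924, 13.435, -7)


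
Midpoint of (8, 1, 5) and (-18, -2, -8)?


Midpoint = ((8+-18)/2, (1+-2)/2, (5+-8)/2) = (-5, -0.5, -1.5)

(-5, -0.5, -1.5)


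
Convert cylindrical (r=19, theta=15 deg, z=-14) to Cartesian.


x = 19 * cos(15) = 18.3526
y = 19 * sin(15) = 4.9176
z = -14

(18.3526, 4.9176, -14)


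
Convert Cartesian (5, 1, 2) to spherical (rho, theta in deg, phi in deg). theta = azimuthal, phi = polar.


rho = sqrt(5^2 + 1^2 + 2^2) = 5.4772
theta = atan2(1, 5) = 11.3099 deg
phi = acos(2/5.4772) = 68.5833 deg

rho = 5.4772, theta = 11.3099 deg, phi = 68.5833 deg


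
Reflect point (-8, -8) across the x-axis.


Reflection across x-axis: (x, y) -> (x, -y)
(-8, -8) -> (-8, 8)

(-8, 8)


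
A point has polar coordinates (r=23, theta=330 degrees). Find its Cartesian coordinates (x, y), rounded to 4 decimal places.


x = 23 * cos(330) = 19.9186
y = 23 * sin(330) = -11.5

(19.9186, -11.5)


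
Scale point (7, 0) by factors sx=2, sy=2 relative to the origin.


Scaling: (x*sx, y*sy) = (7*2, 0*2) = (14, 0)

(14, 0)


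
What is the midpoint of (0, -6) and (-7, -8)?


Midpoint = ((0+-7)/2, (-6+-8)/2) = (-3.5, -7)

(-3.5, -7)


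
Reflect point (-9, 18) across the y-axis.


Reflection across y-axis: (x, y) -> (-x, y)
(-9, 18) -> (9, 18)

(9, 18)


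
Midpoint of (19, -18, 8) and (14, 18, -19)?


Midpoint = ((19+14)/2, (-18+18)/2, (8+-19)/2) = (16.5, 0, -5.5)

(16.5, 0, -5.5)


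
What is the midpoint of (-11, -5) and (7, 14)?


Midpoint = ((-11+7)/2, (-5+14)/2) = (-2, 4.5)

(-2, 4.5)


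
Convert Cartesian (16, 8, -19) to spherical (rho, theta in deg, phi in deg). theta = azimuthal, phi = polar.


rho = sqrt(16^2 + 8^2 + (-19)^2) = 26.096
theta = atan2(8, 16) = 26.5651 deg
phi = acos(-19/26.096) = 136.7258 deg

rho = 26.096, theta = 26.5651 deg, phi = 136.7258 deg


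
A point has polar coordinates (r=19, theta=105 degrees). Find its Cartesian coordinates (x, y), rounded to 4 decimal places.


x = 19 * cos(105) = -4.9176
y = 19 * sin(105) = 18.3526

(-4.9176, 18.3526)


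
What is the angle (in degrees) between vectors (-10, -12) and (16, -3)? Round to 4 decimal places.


dot = -10*16 + -12*-3 = -124
|u| = 15.6205, |v| = 16.2788
cos(angle) = -0.4876
angle = 119.1859 degrees

119.1859 degrees


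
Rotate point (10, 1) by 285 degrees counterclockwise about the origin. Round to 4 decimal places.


x' = 10*cos(285) - 1*sin(285) = 3.5541
y' = 10*sin(285) + 1*cos(285) = -9.4004

(3.5541, -9.4004)


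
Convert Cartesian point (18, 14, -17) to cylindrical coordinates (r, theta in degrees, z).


r = sqrt(18^2 + 14^2) = 22.8035
theta = atan2(14, 18) = 37.875 deg
z = -17

r = 22.8035, theta = 37.875 deg, z = -17


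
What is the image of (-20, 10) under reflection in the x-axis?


Reflection across x-axis: (x, y) -> (x, -y)
(-20, 10) -> (-20, -10)

(-20, -10)


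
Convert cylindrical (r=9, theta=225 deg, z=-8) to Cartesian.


x = 9 * cos(225) = -6.364
y = 9 * sin(225) = -6.364
z = -8

(-6.364, -6.364, -8)


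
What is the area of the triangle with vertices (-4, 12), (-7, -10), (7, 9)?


Area = |x1(y2-y3) + x2(y3-y1) + x3(y1-y2)| / 2
= |-4*(-10-9) + -7*(9-12) + 7*(12--10)| / 2
= 125.5

125.5


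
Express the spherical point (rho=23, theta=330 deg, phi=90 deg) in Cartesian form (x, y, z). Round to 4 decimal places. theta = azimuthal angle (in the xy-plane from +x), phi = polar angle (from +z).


x = 23 * sin(90) * cos(330) = 19.9186
y = 23 * sin(90) * sin(330) = -11.5
z = 23 * cos(90) = 0

(19.9186, -11.5, 0)


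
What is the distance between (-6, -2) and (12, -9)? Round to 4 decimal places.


d = sqrt((12--6)^2 + (-9--2)^2) = 19.3132

19.3132


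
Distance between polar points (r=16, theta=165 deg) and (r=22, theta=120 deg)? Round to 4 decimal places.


d = sqrt(r1^2 + r2^2 - 2*r1*r2*cos(t2-t1))
d = sqrt(16^2 + 22^2 - 2*16*22*cos(120-165)) = 15.5627

15.5627


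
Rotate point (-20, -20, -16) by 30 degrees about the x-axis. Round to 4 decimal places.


x' = -20
y' = -20*cos(30) - -16*sin(30) = -9.3205
z' = -20*sin(30) + -16*cos(30) = -23.8564

(-20, -9.3205, -23.8564)


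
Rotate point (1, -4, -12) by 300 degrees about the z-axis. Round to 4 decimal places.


x' = 1*cos(300) - -4*sin(300) = -2.9641
y' = 1*sin(300) + -4*cos(300) = -2.866
z' = -12

(-2.9641, -2.866, -12)


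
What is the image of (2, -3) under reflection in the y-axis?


Reflection across y-axis: (x, y) -> (-x, y)
(2, -3) -> (-2, -3)

(-2, -3)


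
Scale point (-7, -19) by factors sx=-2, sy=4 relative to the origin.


Scaling: (x*sx, y*sy) = (-7*-2, -19*4) = (14, -76)

(14, -76)


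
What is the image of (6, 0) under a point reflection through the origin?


Reflection through origin: (x, y) -> (-x, -y)
(6, 0) -> (-6, 0)

(-6, 0)


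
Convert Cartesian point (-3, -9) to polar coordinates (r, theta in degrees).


r = sqrt((-3)^2 + (-9)^2) = 9.4868
theta = atan2(-9, -3) = 251.5651 degrees

r = 9.4868, theta = 251.5651 degrees


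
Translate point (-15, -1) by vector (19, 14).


Translation: (x+dx, y+dy) = (-15+19, -1+14) = (4, 13)

(4, 13)


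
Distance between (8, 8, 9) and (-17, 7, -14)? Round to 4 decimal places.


d = sqrt((-17-8)^2 + (7-8)^2 + (-14-9)^2) = 33.9853

33.9853


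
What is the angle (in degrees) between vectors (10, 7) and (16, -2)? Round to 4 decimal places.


dot = 10*16 + 7*-2 = 146
|u| = 12.2066, |v| = 16.1245
cos(angle) = 0.7418
angle = 42.117 degrees

42.117 degrees


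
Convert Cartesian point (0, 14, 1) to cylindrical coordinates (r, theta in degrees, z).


r = sqrt(0^2 + 14^2) = 14
theta = atan2(14, 0) = 90 deg
z = 1

r = 14, theta = 90 deg, z = 1


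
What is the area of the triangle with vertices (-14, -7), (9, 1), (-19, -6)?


Area = |x1(y2-y3) + x2(y3-y1) + x3(y1-y2)| / 2
= |-14*(1--6) + 9*(-6--7) + -19*(-7-1)| / 2
= 31.5

31.5


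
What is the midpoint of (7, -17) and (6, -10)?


Midpoint = ((7+6)/2, (-17+-10)/2) = (6.5, -13.5)

(6.5, -13.5)


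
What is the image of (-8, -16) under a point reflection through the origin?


Reflection through origin: (x, y) -> (-x, -y)
(-8, -16) -> (8, 16)

(8, 16)


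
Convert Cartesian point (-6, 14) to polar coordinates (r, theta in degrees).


r = sqrt((-6)^2 + 14^2) = 15.2315
theta = atan2(14, -6) = 113.1986 degrees

r = 15.2315, theta = 113.1986 degrees


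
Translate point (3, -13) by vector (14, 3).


Translation: (x+dx, y+dy) = (3+14, -13+3) = (17, -10)

(17, -10)


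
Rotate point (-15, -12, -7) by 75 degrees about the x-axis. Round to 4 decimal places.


x' = -15
y' = -12*cos(75) - -7*sin(75) = 3.6557
z' = -12*sin(75) + -7*cos(75) = -13.4028

(-15, 3.6557, -13.4028)


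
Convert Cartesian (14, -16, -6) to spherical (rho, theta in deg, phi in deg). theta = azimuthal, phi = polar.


rho = sqrt(14^2 + (-16)^2 + (-6)^2) = 22.0907
theta = atan2(-16, 14) = 311.1859 deg
phi = acos(-6/22.0907) = 105.7599 deg

rho = 22.0907, theta = 311.1859 deg, phi = 105.7599 deg


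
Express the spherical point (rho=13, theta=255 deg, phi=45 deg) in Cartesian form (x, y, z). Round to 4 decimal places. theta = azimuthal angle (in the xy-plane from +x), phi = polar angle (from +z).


x = 13 * sin(45) * cos(255) = -2.3792
y = 13 * sin(45) * sin(255) = -8.8792
z = 13 * cos(45) = 9.1924

(-2.3792, -8.8792, 9.1924)


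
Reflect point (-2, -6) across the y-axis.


Reflection across y-axis: (x, y) -> (-x, y)
(-2, -6) -> (2, -6)

(2, -6)


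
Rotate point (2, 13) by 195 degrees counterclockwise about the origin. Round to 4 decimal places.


x' = 2*cos(195) - 13*sin(195) = 1.4328
y' = 2*sin(195) + 13*cos(195) = -13.0747

(1.4328, -13.0747)


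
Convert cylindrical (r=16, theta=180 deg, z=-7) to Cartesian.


x = 16 * cos(180) = -16
y = 16 * sin(180) = 0
z = -7

(-16, 0, -7)


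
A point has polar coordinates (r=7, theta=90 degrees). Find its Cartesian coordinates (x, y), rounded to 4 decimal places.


x = 7 * cos(90) = 0
y = 7 * sin(90) = 7

(0, 7)


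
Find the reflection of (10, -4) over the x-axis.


Reflection across x-axis: (x, y) -> (x, -y)
(10, -4) -> (10, 4)

(10, 4)


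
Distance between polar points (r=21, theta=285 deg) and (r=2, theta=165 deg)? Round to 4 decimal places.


d = sqrt(r1^2 + r2^2 - 2*r1*r2*cos(t2-t1))
d = sqrt(21^2 + 2^2 - 2*21*2*cos(165-285)) = 22.0681

22.0681


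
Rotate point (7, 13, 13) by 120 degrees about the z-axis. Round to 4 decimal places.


x' = 7*cos(120) - 13*sin(120) = -14.7583
y' = 7*sin(120) + 13*cos(120) = -0.4378
z' = 13

(-14.7583, -0.4378, 13)


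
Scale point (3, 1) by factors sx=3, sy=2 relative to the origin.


Scaling: (x*sx, y*sy) = (3*3, 1*2) = (9, 2)

(9, 2)


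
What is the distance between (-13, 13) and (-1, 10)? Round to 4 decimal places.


d = sqrt((-1--13)^2 + (10-13)^2) = 12.3693

12.3693


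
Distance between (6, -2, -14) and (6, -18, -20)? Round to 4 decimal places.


d = sqrt((6-6)^2 + (-18--2)^2 + (-20--14)^2) = 17.088

17.088


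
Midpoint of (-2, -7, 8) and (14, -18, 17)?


Midpoint = ((-2+14)/2, (-7+-18)/2, (8+17)/2) = (6, -12.5, 12.5)

(6, -12.5, 12.5)


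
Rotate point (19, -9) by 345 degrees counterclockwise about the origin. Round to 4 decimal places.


x' = 19*cos(345) - -9*sin(345) = 16.0232
y' = 19*sin(345) + -9*cos(345) = -13.6109

(16.0232, -13.6109)


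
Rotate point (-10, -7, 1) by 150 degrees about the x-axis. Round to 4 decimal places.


x' = -10
y' = -7*cos(150) - 1*sin(150) = 5.5622
z' = -7*sin(150) + 1*cos(150) = -4.366

(-10, 5.5622, -4.366)


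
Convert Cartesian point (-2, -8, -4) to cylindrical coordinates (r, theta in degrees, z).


r = sqrt((-2)^2 + (-8)^2) = 8.2462
theta = atan2(-8, -2) = 255.9638 deg
z = -4

r = 8.2462, theta = 255.9638 deg, z = -4


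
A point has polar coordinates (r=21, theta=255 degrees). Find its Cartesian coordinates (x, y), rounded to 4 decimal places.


x = 21 * cos(255) = -5.4352
y = 21 * sin(255) = -20.2844

(-5.4352, -20.2844)


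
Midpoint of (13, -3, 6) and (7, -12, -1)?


Midpoint = ((13+7)/2, (-3+-12)/2, (6+-1)/2) = (10, -7.5, 2.5)

(10, -7.5, 2.5)


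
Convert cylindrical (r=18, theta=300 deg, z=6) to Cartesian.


x = 18 * cos(300) = 9
y = 18 * sin(300) = -15.5885
z = 6

(9, -15.5885, 6)


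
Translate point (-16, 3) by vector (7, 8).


Translation: (x+dx, y+dy) = (-16+7, 3+8) = (-9, 11)

(-9, 11)


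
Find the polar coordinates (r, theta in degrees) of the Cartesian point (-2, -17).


r = sqrt((-2)^2 + (-17)^2) = 17.1172
theta = atan2(-17, -2) = 263.2902 degrees

r = 17.1172, theta = 263.2902 degrees


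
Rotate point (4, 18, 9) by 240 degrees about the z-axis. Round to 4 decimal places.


x' = 4*cos(240) - 18*sin(240) = 13.5885
y' = 4*sin(240) + 18*cos(240) = -12.4641
z' = 9

(13.5885, -12.4641, 9)


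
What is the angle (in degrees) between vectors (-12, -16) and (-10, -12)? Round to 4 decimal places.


dot = -12*-10 + -16*-12 = 312
|u| = 20, |v| = 15.6205
cos(angle) = 0.9987
angle = 2.9357 degrees

2.9357 degrees


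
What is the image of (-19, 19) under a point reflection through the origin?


Reflection through origin: (x, y) -> (-x, -y)
(-19, 19) -> (19, -19)

(19, -19)


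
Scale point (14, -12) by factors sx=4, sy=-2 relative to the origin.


Scaling: (x*sx, y*sy) = (14*4, -12*-2) = (56, 24)

(56, 24)


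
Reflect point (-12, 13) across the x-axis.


Reflection across x-axis: (x, y) -> (x, -y)
(-12, 13) -> (-12, -13)

(-12, -13)


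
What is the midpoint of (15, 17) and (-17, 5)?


Midpoint = ((15+-17)/2, (17+5)/2) = (-1, 11)

(-1, 11)


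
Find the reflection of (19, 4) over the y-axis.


Reflection across y-axis: (x, y) -> (-x, y)
(19, 4) -> (-19, 4)

(-19, 4)


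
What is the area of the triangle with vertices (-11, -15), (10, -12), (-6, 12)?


Area = |x1(y2-y3) + x2(y3-y1) + x3(y1-y2)| / 2
= |-11*(-12-12) + 10*(12--15) + -6*(-15--12)| / 2
= 276

276


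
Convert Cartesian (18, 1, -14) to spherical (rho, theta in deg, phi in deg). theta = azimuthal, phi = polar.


rho = sqrt(18^2 + 1^2 + (-14)^2) = 22.8254
theta = atan2(1, 18) = 3.1798 deg
phi = acos(-14/22.8254) = 127.8322 deg

rho = 22.8254, theta = 3.1798 deg, phi = 127.8322 deg


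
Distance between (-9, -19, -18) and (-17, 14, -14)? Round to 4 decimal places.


d = sqrt((-17--9)^2 + (14--19)^2 + (-14--18)^2) = 34.1906

34.1906


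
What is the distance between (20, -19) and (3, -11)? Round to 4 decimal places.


d = sqrt((3-20)^2 + (-11--19)^2) = 18.7883

18.7883


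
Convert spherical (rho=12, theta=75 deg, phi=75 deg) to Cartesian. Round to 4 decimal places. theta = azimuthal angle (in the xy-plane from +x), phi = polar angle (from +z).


x = 12 * sin(75) * cos(75) = 3
y = 12 * sin(75) * sin(75) = 11.1962
z = 12 * cos(75) = 3.1058

(3, 11.1962, 3.1058)


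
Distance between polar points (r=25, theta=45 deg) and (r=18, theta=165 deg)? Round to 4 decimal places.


d = sqrt(r1^2 + r2^2 - 2*r1*r2*cos(t2-t1))
d = sqrt(25^2 + 18^2 - 2*25*18*cos(165-45)) = 37.4032

37.4032


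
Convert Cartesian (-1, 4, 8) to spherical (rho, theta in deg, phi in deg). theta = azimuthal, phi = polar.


rho = sqrt((-1)^2 + 4^2 + 8^2) = 9
theta = atan2(4, -1) = 104.0362 deg
phi = acos(8/9) = 27.266 deg

rho = 9, theta = 104.0362 deg, phi = 27.266 deg


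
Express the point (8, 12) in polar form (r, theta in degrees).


r = sqrt(8^2 + 12^2) = 14.4222
theta = atan2(12, 8) = 56.3099 degrees

r = 14.4222, theta = 56.3099 degrees


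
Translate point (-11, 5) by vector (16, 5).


Translation: (x+dx, y+dy) = (-11+16, 5+5) = (5, 10)

(5, 10)


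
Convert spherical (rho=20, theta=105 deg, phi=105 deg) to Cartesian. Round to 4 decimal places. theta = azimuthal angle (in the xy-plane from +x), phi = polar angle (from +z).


x = 20 * sin(105) * cos(105) = -5
y = 20 * sin(105) * sin(105) = 18.6603
z = 20 * cos(105) = -5.1764

(-5, 18.6603, -5.1764)


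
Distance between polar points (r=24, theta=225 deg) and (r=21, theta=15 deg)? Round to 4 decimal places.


d = sqrt(r1^2 + r2^2 - 2*r1*r2*cos(t2-t1))
d = sqrt(24^2 + 21^2 - 2*24*21*cos(15-225)) = 43.4736

43.4736


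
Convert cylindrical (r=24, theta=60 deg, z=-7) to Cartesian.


x = 24 * cos(60) = 12
y = 24 * sin(60) = 20.7846
z = -7

(12, 20.7846, -7)


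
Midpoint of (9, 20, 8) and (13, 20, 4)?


Midpoint = ((9+13)/2, (20+20)/2, (8+4)/2) = (11, 20, 6)

(11, 20, 6)


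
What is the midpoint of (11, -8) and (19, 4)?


Midpoint = ((11+19)/2, (-8+4)/2) = (15, -2)

(15, -2)


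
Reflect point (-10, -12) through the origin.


Reflection through origin: (x, y) -> (-x, -y)
(-10, -12) -> (10, 12)

(10, 12)


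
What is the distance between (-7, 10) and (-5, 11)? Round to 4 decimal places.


d = sqrt((-5--7)^2 + (11-10)^2) = 2.2361

2.2361


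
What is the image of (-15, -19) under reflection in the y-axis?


Reflection across y-axis: (x, y) -> (-x, y)
(-15, -19) -> (15, -19)

(15, -19)


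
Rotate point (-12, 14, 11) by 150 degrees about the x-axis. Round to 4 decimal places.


x' = -12
y' = 14*cos(150) - 11*sin(150) = -17.6244
z' = 14*sin(150) + 11*cos(150) = -2.5263

(-12, -17.6244, -2.5263)


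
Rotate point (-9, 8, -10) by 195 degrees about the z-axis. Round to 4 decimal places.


x' = -9*cos(195) - 8*sin(195) = 10.7639
y' = -9*sin(195) + 8*cos(195) = -5.398
z' = -10

(10.7639, -5.398, -10)


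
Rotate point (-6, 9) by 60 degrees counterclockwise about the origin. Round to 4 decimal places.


x' = -6*cos(60) - 9*sin(60) = -10.7942
y' = -6*sin(60) + 9*cos(60) = -0.6962

(-10.7942, -0.6962)


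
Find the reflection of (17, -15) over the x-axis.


Reflection across x-axis: (x, y) -> (x, -y)
(17, -15) -> (17, 15)

(17, 15)


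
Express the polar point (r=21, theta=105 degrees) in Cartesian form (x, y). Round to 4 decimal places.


x = 21 * cos(105) = -5.4352
y = 21 * sin(105) = 20.2844

(-5.4352, 20.2844)


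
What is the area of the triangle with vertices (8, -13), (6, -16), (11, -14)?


Area = |x1(y2-y3) + x2(y3-y1) + x3(y1-y2)| / 2
= |8*(-16--14) + 6*(-14--13) + 11*(-13--16)| / 2
= 5.5

5.5


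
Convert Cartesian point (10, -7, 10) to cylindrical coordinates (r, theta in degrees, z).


r = sqrt(10^2 + (-7)^2) = 12.2066
theta = atan2(-7, 10) = 325.008 deg
z = 10

r = 12.2066, theta = 325.008 deg, z = 10


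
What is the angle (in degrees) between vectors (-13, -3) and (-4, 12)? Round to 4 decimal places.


dot = -13*-4 + -3*12 = 16
|u| = 13.3417, |v| = 12.6491
cos(angle) = 0.0948
angle = 84.5597 degrees

84.5597 degrees


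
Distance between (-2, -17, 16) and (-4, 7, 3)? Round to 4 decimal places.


d = sqrt((-4--2)^2 + (7--17)^2 + (3-16)^2) = 27.3679

27.3679


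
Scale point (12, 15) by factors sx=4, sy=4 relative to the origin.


Scaling: (x*sx, y*sy) = (12*4, 15*4) = (48, 60)

(48, 60)


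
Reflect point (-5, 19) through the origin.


Reflection through origin: (x, y) -> (-x, -y)
(-5, 19) -> (5, -19)

(5, -19)


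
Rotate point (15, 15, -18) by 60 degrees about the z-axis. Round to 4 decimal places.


x' = 15*cos(60) - 15*sin(60) = -5.4904
y' = 15*sin(60) + 15*cos(60) = 20.4904
z' = -18

(-5.4904, 20.4904, -18)


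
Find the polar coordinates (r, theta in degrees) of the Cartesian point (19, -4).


r = sqrt(19^2 + (-4)^2) = 19.4165
theta = atan2(-4, 19) = 348.1113 degrees

r = 19.4165, theta = 348.1113 degrees


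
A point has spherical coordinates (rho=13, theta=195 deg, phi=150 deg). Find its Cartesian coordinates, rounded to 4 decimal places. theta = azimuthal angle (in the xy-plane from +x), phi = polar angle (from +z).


x = 13 * sin(150) * cos(195) = -6.2785
y = 13 * sin(150) * sin(195) = -1.6823
z = 13 * cos(150) = -11.2583

(-6.2785, -1.6823, -11.2583)


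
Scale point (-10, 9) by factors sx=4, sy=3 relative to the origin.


Scaling: (x*sx, y*sy) = (-10*4, 9*3) = (-40, 27)

(-40, 27)


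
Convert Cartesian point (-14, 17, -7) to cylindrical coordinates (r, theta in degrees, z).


r = sqrt((-14)^2 + 17^2) = 22.0227
theta = atan2(17, -14) = 129.4725 deg
z = -7

r = 22.0227, theta = 129.4725 deg, z = -7


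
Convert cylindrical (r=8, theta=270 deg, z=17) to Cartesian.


x = 8 * cos(270) = 0
y = 8 * sin(270) = -8
z = 17

(0, -8, 17)


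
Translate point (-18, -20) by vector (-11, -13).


Translation: (x+dx, y+dy) = (-18+-11, -20+-13) = (-29, -33)

(-29, -33)


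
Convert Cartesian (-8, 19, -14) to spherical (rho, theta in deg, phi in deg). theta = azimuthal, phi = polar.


rho = sqrt((-8)^2 + 19^2 + (-14)^2) = 24.9199
theta = atan2(19, -8) = 112.8337 deg
phi = acos(-14/24.9199) = 124.1804 deg

rho = 24.9199, theta = 112.8337 deg, phi = 124.1804 deg


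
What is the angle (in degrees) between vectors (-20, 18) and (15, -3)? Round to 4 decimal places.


dot = -20*15 + 18*-3 = -354
|u| = 26.9072, |v| = 15.2971
cos(angle) = -0.8601
angle = 149.3227 degrees

149.3227 degrees


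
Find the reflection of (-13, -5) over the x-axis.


Reflection across x-axis: (x, y) -> (x, -y)
(-13, -5) -> (-13, 5)

(-13, 5)


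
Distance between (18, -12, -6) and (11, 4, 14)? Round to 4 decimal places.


d = sqrt((11-18)^2 + (4--12)^2 + (14--6)^2) = 26.5518

26.5518


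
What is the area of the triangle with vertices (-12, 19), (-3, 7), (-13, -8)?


Area = |x1(y2-y3) + x2(y3-y1) + x3(y1-y2)| / 2
= |-12*(7--8) + -3*(-8-19) + -13*(19-7)| / 2
= 127.5

127.5


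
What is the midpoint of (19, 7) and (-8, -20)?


Midpoint = ((19+-8)/2, (7+-20)/2) = (5.5, -6.5)

(5.5, -6.5)


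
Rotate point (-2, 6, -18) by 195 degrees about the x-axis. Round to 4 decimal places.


x' = -2
y' = 6*cos(195) - -18*sin(195) = -10.4543
z' = 6*sin(195) + -18*cos(195) = 15.8338

(-2, -10.4543, 15.8338)


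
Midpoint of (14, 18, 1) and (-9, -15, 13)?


Midpoint = ((14+-9)/2, (18+-15)/2, (1+13)/2) = (2.5, 1.5, 7)

(2.5, 1.5, 7)


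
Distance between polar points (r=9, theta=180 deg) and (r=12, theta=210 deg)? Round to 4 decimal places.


d = sqrt(r1^2 + r2^2 - 2*r1*r2*cos(t2-t1))
d = sqrt(9^2 + 12^2 - 2*9*12*cos(210-180)) = 6.1594

6.1594


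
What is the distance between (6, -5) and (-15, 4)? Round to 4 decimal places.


d = sqrt((-15-6)^2 + (4--5)^2) = 22.8473

22.8473


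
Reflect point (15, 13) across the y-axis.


Reflection across y-axis: (x, y) -> (-x, y)
(15, 13) -> (-15, 13)

(-15, 13)


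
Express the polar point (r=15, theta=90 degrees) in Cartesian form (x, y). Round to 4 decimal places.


x = 15 * cos(90) = 0
y = 15 * sin(90) = 15

(0, 15)


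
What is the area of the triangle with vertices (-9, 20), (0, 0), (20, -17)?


Area = |x1(y2-y3) + x2(y3-y1) + x3(y1-y2)| / 2
= |-9*(0--17) + 0*(-17-20) + 20*(20-0)| / 2
= 123.5

123.5


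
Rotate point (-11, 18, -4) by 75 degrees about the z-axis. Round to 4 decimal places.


x' = -11*cos(75) - 18*sin(75) = -20.2337
y' = -11*sin(75) + 18*cos(75) = -5.9664
z' = -4

(-20.2337, -5.9664, -4)


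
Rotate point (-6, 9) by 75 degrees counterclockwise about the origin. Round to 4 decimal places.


x' = -6*cos(75) - 9*sin(75) = -10.2462
y' = -6*sin(75) + 9*cos(75) = -3.4662

(-10.2462, -3.4662)


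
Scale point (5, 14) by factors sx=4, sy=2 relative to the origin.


Scaling: (x*sx, y*sy) = (5*4, 14*2) = (20, 28)

(20, 28)


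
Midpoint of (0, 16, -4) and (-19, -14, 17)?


Midpoint = ((0+-19)/2, (16+-14)/2, (-4+17)/2) = (-9.5, 1, 6.5)

(-9.5, 1, 6.5)


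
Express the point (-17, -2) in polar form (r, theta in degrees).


r = sqrt((-17)^2 + (-2)^2) = 17.1172
theta = atan2(-2, -17) = 186.7098 degrees

r = 17.1172, theta = 186.7098 degrees


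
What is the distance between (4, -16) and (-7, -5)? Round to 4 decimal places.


d = sqrt((-7-4)^2 + (-5--16)^2) = 15.5563

15.5563


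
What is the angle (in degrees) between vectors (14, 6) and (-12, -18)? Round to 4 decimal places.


dot = 14*-12 + 6*-18 = -276
|u| = 15.2315, |v| = 21.6333
cos(angle) = -0.8376
angle = 146.8887 degrees

146.8887 degrees


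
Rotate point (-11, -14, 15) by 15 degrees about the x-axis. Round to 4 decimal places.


x' = -11
y' = -14*cos(15) - 15*sin(15) = -17.4052
z' = -14*sin(15) + 15*cos(15) = 10.8654

(-11, -17.4052, 10.8654)


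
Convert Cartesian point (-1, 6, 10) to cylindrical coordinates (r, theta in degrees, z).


r = sqrt((-1)^2 + 6^2) = 6.0828
theta = atan2(6, -1) = 99.4623 deg
z = 10

r = 6.0828, theta = 99.4623 deg, z = 10


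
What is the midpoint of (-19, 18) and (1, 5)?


Midpoint = ((-19+1)/2, (18+5)/2) = (-9, 11.5)

(-9, 11.5)


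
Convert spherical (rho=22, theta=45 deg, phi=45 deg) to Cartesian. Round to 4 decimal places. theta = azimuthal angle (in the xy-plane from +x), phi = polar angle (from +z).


x = 22 * sin(45) * cos(45) = 11
y = 22 * sin(45) * sin(45) = 11
z = 22 * cos(45) = 15.5563

(11, 11, 15.5563)


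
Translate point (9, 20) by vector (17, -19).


Translation: (x+dx, y+dy) = (9+17, 20+-19) = (26, 1)

(26, 1)


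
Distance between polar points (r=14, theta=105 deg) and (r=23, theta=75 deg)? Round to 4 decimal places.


d = sqrt(r1^2 + r2^2 - 2*r1*r2*cos(t2-t1))
d = sqrt(14^2 + 23^2 - 2*14*23*cos(75-105)) = 12.9337

12.9337


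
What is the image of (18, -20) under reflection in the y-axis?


Reflection across y-axis: (x, y) -> (-x, y)
(18, -20) -> (-18, -20)

(-18, -20)


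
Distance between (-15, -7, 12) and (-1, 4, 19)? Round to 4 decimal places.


d = sqrt((-1--15)^2 + (4--7)^2 + (19-12)^2) = 19.1311

19.1311
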